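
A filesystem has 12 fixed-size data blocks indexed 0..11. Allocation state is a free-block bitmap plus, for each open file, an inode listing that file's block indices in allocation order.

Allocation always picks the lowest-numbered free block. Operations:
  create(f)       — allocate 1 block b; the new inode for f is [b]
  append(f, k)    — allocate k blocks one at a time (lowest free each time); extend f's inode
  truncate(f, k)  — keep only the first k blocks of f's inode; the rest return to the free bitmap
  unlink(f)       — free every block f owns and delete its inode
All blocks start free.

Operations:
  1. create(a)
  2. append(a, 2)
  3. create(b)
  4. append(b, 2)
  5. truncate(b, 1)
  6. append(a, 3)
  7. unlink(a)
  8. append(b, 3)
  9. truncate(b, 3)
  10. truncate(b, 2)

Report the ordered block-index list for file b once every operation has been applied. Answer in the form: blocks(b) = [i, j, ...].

after create(a) → a:[0]  free=[F...........]
after append(a, 2) → a:[0, 1, 2]  free=[FFF.........]
after create(b) → a:[0, 1, 2], b:[3]  free=[FFFF........]
after append(b, 2) → a:[0, 1, 2], b:[3, 4, 5]  free=[FFFFFF......]
after truncate(b, 1) → a:[0, 1, 2], b:[3]  free=[FFFF........]
after append(a, 3) → a:[0, 1, 2, 4, 5, 6], b:[3]  free=[FFFFFFF.....]
after unlink(a) → b:[3]  free=[...F........]
after append(b, 3) → b:[3, 0, 1, 2]  free=[FFFF........]
after truncate(b, 3) → b:[3, 0, 1]  free=[FF.F........]
after truncate(b, 2) → b:[3, 0]  free=[F..F........]

blocks(b) = [3, 0]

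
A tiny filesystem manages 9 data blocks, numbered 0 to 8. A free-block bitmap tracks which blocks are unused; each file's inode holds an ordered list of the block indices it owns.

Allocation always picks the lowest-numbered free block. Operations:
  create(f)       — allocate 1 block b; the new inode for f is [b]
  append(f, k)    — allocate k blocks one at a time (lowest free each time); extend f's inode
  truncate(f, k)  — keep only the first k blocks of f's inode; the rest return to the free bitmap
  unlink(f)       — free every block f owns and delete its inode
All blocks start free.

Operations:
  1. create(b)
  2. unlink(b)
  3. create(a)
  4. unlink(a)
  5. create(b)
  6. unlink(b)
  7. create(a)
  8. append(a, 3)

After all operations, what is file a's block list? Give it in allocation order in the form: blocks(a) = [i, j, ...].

  1. create(b)  ⇒  F........  {b→[0]}
  2. unlink(b)  ⇒  .........  {}
  3. create(a)  ⇒  F........  {a→[0]}
  4. unlink(a)  ⇒  .........  {}
  5. create(b)  ⇒  F........  {b→[0]}
  6. unlink(b)  ⇒  .........  {}
  7. create(a)  ⇒  F........  {a→[0]}
  8. append(a, 3)  ⇒  FFFF.....  {a→[0, 1, 2, 3]}

blocks(a) = [0, 1, 2, 3]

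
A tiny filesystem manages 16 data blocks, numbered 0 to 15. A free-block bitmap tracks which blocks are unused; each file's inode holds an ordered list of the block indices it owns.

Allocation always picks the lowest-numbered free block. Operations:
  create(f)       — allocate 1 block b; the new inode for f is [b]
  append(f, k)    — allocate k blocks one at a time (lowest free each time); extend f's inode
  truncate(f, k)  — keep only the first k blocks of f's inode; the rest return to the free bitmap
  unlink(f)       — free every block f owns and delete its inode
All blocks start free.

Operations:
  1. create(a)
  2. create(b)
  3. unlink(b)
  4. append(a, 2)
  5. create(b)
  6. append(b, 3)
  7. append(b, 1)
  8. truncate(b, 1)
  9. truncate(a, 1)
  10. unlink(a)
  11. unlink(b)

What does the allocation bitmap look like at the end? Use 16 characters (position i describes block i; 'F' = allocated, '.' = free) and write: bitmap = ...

[1] create(a) — a=0 (map F...............)
[2] create(b) — a=0 b=1 (map FF..............)
[3] unlink(b) — a=0 (map F...............)
[4] append(a, 2) — a=0,1,2 (map FFF.............)
[5] create(b) — a=0,1,2 b=3 (map FFFF............)
[6] append(b, 3) — a=0,1,2 b=3,4,5,6 (map FFFFFFF.........)
[7] append(b, 1) — a=0,1,2 b=3,4,5,6,7 (map FFFFFFFF........)
[8] truncate(b, 1) — a=0,1,2 b=3 (map FFFF............)
[9] truncate(a, 1) — a=0 b=3 (map F..F............)
[10] unlink(a) — b=3 (map ...F............)
[11] unlink(b) —  (map ................)

bitmap = ................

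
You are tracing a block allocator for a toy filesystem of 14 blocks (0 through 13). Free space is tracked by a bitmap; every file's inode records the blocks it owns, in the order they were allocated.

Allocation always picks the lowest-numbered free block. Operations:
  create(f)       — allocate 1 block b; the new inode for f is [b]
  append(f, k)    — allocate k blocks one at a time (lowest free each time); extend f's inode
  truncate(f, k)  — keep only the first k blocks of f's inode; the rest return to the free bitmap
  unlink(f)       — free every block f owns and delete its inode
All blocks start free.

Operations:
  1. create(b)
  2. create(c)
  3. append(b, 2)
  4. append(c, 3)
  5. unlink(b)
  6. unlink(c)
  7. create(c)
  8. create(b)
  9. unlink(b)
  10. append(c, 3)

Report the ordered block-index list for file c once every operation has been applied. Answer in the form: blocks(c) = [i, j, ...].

[1] create(b) — b=0 (map F.............)
[2] create(c) — b=0 c=1 (map FF............)
[3] append(b, 2) — b=0,2,3 c=1 (map FFFF..........)
[4] append(c, 3) — b=0,2,3 c=1,4,5,6 (map FFFFFFF.......)
[5] unlink(b) — c=1,4,5,6 (map .F..FFF.......)
[6] unlink(c) —  (map ..............)
[7] create(c) — c=0 (map F.............)
[8] create(b) — b=1 c=0 (map FF............)
[9] unlink(b) — c=0 (map F.............)
[10] append(c, 3) — c=0,1,2,3 (map FFFF..........)

blocks(c) = [0, 1, 2, 3]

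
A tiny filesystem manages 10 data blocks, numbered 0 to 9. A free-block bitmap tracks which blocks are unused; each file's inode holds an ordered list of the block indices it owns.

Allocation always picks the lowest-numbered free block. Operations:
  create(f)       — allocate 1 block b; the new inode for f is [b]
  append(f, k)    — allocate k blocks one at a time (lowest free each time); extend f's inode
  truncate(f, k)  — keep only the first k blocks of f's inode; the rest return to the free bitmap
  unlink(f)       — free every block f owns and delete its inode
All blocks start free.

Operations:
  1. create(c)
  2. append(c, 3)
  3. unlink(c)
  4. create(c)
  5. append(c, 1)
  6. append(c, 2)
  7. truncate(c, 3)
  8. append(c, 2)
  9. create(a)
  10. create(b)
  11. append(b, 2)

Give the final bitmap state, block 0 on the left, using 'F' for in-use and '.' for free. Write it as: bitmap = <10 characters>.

bitmap = FFFFFFFFF.

after create(c) → c:[0]  free=[F.........]
after append(c, 3) → c:[0, 1, 2, 3]  free=[FFFF......]
after unlink(c) →   free=[..........]
after create(c) → c:[0]  free=[F.........]
after append(c, 1) → c:[0, 1]  free=[FF........]
after append(c, 2) → c:[0, 1, 2, 3]  free=[FFFF......]
after truncate(c, 3) → c:[0, 1, 2]  free=[FFF.......]
after append(c, 2) → c:[0, 1, 2, 3, 4]  free=[FFFFF.....]
after create(a) → a:[5], c:[0, 1, 2, 3, 4]  free=[FFFFFF....]
after create(b) → a:[5], b:[6], c:[0, 1, 2, 3, 4]  free=[FFFFFFF...]
after append(b, 2) → a:[5], b:[6, 7, 8], c:[0, 1, 2, 3, 4]  free=[FFFFFFFFF.]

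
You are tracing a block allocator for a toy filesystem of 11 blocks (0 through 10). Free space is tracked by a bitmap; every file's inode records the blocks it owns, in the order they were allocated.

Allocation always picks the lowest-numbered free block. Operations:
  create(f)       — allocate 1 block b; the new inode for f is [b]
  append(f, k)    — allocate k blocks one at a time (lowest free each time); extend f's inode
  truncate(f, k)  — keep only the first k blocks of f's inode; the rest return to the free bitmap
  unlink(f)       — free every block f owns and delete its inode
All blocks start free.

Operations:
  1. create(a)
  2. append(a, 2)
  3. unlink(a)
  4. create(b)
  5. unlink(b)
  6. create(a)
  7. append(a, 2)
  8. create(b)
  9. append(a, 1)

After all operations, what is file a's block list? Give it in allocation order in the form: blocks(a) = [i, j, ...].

blocks(a) = [0, 1, 2, 4]

create(a): bitmap=F.......... | a=[0]
append(a, 2): bitmap=FFF........ | a=[0, 1, 2]
unlink(a): bitmap=........... | 
create(b): bitmap=F.......... | b=[0]
unlink(b): bitmap=........... | 
create(a): bitmap=F.......... | a=[0]
append(a, 2): bitmap=FFF........ | a=[0, 1, 2]
create(b): bitmap=FFFF....... | a=[0, 1, 2] b=[3]
append(a, 1): bitmap=FFFFF...... | a=[0, 1, 2, 4] b=[3]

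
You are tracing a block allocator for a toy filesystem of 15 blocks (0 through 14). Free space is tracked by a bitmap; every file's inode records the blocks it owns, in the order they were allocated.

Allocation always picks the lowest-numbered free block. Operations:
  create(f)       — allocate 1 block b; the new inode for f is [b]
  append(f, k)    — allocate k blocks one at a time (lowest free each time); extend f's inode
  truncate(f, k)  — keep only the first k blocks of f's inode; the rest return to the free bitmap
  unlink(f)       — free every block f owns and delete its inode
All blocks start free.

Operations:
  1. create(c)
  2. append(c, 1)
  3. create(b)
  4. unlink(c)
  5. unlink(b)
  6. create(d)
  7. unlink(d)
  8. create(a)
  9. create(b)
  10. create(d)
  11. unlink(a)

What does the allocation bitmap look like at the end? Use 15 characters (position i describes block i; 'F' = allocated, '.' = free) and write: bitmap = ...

bitmap = .FF............

create(c): bitmap=F.............. | c=[0]
append(c, 1): bitmap=FF............. | c=[0, 1]
create(b): bitmap=FFF............ | b=[2] c=[0, 1]
unlink(c): bitmap=..F............ | b=[2]
unlink(b): bitmap=............... | 
create(d): bitmap=F.............. | d=[0]
unlink(d): bitmap=............... | 
create(a): bitmap=F.............. | a=[0]
create(b): bitmap=FF............. | a=[0] b=[1]
create(d): bitmap=FFF............ | a=[0] b=[1] d=[2]
unlink(a): bitmap=.FF............ | b=[1] d=[2]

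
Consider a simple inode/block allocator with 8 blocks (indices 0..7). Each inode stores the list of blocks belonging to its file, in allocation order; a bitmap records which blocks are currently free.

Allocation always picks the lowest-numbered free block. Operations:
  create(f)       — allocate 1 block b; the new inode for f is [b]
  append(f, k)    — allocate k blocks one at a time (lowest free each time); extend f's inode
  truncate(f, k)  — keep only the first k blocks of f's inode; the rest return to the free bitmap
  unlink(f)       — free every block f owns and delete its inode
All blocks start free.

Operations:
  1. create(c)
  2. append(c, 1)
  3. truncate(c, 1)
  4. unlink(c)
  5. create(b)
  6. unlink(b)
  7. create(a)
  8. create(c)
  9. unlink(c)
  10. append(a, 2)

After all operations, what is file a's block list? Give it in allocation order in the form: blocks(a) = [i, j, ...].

create(c): bitmap=F....... | c=[0]
append(c, 1): bitmap=FF...... | c=[0, 1]
truncate(c, 1): bitmap=F....... | c=[0]
unlink(c): bitmap=........ | 
create(b): bitmap=F....... | b=[0]
unlink(b): bitmap=........ | 
create(a): bitmap=F....... | a=[0]
create(c): bitmap=FF...... | a=[0] c=[1]
unlink(c): bitmap=F....... | a=[0]
append(a, 2): bitmap=FFF..... | a=[0, 1, 2]

blocks(a) = [0, 1, 2]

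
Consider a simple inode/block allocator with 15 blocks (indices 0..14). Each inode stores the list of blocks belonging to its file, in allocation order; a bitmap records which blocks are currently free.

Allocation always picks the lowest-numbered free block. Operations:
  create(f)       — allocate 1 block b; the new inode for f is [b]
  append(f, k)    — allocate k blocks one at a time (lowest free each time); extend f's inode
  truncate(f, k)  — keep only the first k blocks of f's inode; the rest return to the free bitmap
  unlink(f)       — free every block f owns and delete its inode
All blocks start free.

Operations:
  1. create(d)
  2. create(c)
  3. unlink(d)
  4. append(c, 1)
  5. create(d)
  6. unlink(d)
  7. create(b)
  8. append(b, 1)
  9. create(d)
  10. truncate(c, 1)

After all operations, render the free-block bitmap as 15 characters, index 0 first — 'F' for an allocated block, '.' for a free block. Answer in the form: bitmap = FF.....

bitmap = .FFFF..........

after create(d) → d:[0]  free=[F..............]
after create(c) → c:[1], d:[0]  free=[FF.............]
after unlink(d) → c:[1]  free=[.F.............]
after append(c, 1) → c:[1, 0]  free=[FF.............]
after create(d) → c:[1, 0], d:[2]  free=[FFF............]
after unlink(d) → c:[1, 0]  free=[FF.............]
after create(b) → b:[2], c:[1, 0]  free=[FFF............]
after append(b, 1) → b:[2, 3], c:[1, 0]  free=[FFFF...........]
after create(d) → b:[2, 3], c:[1, 0], d:[4]  free=[FFFFF..........]
after truncate(c, 1) → b:[2, 3], c:[1], d:[4]  free=[.FFFF..........]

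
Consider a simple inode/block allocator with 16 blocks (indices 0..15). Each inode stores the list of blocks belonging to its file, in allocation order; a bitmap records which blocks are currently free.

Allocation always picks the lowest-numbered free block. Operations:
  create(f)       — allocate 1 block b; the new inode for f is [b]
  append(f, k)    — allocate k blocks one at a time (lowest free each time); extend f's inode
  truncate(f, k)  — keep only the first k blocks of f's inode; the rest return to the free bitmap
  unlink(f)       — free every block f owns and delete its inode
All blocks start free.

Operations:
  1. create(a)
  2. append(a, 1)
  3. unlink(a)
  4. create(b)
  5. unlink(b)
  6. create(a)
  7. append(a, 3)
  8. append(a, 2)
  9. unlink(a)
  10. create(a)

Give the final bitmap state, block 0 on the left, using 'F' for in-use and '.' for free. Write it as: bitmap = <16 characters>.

create(a): bitmap=F............... | a=[0]
append(a, 1): bitmap=FF.............. | a=[0, 1]
unlink(a): bitmap=................ | 
create(b): bitmap=F............... | b=[0]
unlink(b): bitmap=................ | 
create(a): bitmap=F............... | a=[0]
append(a, 3): bitmap=FFFF............ | a=[0, 1, 2, 3]
append(a, 2): bitmap=FFFFFF.......... | a=[0, 1, 2, 3, 4, 5]
unlink(a): bitmap=................ | 
create(a): bitmap=F............... | a=[0]

bitmap = F...............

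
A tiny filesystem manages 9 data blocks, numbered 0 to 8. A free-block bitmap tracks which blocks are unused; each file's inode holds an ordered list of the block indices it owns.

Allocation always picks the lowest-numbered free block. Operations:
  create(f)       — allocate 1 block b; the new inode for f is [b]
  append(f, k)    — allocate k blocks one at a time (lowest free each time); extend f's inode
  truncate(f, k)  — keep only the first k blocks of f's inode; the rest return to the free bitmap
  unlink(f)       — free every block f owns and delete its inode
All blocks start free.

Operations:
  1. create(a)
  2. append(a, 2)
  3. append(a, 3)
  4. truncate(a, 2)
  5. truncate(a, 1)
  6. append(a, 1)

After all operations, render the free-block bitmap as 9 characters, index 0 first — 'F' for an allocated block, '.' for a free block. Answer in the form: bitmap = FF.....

bitmap = FF.......

create(a): bitmap=F........ | a=[0]
append(a, 2): bitmap=FFF...... | a=[0, 1, 2]
append(a, 3): bitmap=FFFFFF... | a=[0, 1, 2, 3, 4, 5]
truncate(a, 2): bitmap=FF....... | a=[0, 1]
truncate(a, 1): bitmap=F........ | a=[0]
append(a, 1): bitmap=FF....... | a=[0, 1]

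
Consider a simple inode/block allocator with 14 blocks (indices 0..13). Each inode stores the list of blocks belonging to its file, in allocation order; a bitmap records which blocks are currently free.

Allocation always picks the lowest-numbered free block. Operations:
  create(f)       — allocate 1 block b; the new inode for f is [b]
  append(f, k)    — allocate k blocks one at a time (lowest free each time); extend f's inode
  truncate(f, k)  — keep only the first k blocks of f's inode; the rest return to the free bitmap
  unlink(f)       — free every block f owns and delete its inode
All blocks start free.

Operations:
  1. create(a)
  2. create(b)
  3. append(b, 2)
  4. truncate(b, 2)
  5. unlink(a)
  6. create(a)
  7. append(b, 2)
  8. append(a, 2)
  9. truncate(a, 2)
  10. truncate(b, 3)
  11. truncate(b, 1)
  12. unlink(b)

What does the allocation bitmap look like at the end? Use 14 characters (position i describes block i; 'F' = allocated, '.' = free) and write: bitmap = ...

  1. create(a)  ⇒  F.............  {a→[0]}
  2. create(b)  ⇒  FF............  {a→[0]; b→[1]}
  3. append(b, 2)  ⇒  FFFF..........  {a→[0]; b→[1, 2, 3]}
  4. truncate(b, 2)  ⇒  FFF...........  {a→[0]; b→[1, 2]}
  5. unlink(a)  ⇒  .FF...........  {b→[1, 2]}
  6. create(a)  ⇒  FFF...........  {a→[0]; b→[1, 2]}
  7. append(b, 2)  ⇒  FFFFF.........  {a→[0]; b→[1, 2, 3, 4]}
  8. append(a, 2)  ⇒  FFFFFFF.......  {a→[0, 5, 6]; b→[1, 2, 3, 4]}
  9. truncate(a, 2)  ⇒  FFFFFF........  {a→[0, 5]; b→[1, 2, 3, 4]}
  10. truncate(b, 3)  ⇒  FFFF.F........  {a→[0, 5]; b→[1, 2, 3]}
  11. truncate(b, 1)  ⇒  FF...F........  {a→[0, 5]; b→[1]}
  12. unlink(b)  ⇒  F....F........  {a→[0, 5]}

bitmap = F....F........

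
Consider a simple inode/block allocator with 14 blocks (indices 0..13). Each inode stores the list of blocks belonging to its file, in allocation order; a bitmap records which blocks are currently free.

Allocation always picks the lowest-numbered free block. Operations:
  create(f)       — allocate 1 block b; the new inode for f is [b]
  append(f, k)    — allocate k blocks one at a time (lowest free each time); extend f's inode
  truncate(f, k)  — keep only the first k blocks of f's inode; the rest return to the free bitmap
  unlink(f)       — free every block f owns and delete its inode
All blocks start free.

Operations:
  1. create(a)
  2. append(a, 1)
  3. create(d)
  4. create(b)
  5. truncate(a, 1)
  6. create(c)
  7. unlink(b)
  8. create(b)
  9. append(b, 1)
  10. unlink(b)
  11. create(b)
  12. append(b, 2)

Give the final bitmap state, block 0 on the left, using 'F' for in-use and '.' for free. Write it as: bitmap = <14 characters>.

bitmap = FFFFFF........

[1] create(a) — a=0 (map F.............)
[2] append(a, 1) — a=0,1 (map FF............)
[3] create(d) — a=0,1 d=2 (map FFF...........)
[4] create(b) — a=0,1 b=3 d=2 (map FFFF..........)
[5] truncate(a, 1) — a=0 b=3 d=2 (map F.FF..........)
[6] create(c) — a=0 b=3 c=1 d=2 (map FFFF..........)
[7] unlink(b) — a=0 c=1 d=2 (map FFF...........)
[8] create(b) — a=0 b=3 c=1 d=2 (map FFFF..........)
[9] append(b, 1) — a=0 b=3,4 c=1 d=2 (map FFFFF.........)
[10] unlink(b) — a=0 c=1 d=2 (map FFF...........)
[11] create(b) — a=0 b=3 c=1 d=2 (map FFFF..........)
[12] append(b, 2) — a=0 b=3,4,5 c=1 d=2 (map FFFFFF........)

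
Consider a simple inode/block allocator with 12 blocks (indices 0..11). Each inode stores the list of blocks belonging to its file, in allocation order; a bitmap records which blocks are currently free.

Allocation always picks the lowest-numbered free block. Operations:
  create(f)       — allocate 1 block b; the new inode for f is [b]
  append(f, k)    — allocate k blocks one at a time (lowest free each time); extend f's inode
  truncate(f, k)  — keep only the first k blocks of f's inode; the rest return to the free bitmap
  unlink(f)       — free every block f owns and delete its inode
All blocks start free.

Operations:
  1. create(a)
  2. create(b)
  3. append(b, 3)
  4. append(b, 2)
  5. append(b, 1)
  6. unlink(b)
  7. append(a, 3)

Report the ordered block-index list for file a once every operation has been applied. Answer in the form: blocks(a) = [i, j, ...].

blocks(a) = [0, 1, 2, 3]

  1. create(a)  ⇒  F...........  {a→[0]}
  2. create(b)  ⇒  FF..........  {a→[0]; b→[1]}
  3. append(b, 3)  ⇒  FFFFF.......  {a→[0]; b→[1, 2, 3, 4]}
  4. append(b, 2)  ⇒  FFFFFFF.....  {a→[0]; b→[1, 2, 3, 4, 5, 6]}
  5. append(b, 1)  ⇒  FFFFFFFF....  {a→[0]; b→[1, 2, 3, 4, 5, 6, 7]}
  6. unlink(b)  ⇒  F...........  {a→[0]}
  7. append(a, 3)  ⇒  FFFF........  {a→[0, 1, 2, 3]}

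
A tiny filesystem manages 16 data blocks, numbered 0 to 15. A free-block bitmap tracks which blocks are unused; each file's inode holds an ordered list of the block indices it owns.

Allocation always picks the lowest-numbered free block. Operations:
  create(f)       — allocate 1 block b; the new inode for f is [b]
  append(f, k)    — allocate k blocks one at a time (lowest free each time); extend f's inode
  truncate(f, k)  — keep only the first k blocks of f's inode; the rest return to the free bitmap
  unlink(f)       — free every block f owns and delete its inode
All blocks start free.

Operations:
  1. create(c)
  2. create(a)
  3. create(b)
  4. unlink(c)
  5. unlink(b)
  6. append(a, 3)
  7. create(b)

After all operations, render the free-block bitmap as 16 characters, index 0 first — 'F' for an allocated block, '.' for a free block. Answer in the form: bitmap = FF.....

bitmap = FFFFF...........

after create(c) → c:[0]  free=[F...............]
after create(a) → a:[1], c:[0]  free=[FF..............]
after create(b) → a:[1], b:[2], c:[0]  free=[FFF.............]
after unlink(c) → a:[1], b:[2]  free=[.FF.............]
after unlink(b) → a:[1]  free=[.F..............]
after append(a, 3) → a:[1, 0, 2, 3]  free=[FFFF............]
after create(b) → a:[1, 0, 2, 3], b:[4]  free=[FFFFF...........]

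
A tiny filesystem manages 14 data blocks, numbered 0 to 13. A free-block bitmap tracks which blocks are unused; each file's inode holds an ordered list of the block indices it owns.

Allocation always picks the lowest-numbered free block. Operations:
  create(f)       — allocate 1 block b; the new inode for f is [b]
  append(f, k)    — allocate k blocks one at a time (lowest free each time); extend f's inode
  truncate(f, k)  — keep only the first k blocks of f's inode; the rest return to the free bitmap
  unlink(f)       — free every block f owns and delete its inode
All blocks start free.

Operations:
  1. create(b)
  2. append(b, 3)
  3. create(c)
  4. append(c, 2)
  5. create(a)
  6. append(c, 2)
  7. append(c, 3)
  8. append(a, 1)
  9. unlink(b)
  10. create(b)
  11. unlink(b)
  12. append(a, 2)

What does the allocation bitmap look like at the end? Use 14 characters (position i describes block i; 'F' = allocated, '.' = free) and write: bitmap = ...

bitmap = FF..FFFFFFFFFF

  1. create(b)  ⇒  F.............  {b→[0]}
  2. append(b, 3)  ⇒  FFFF..........  {b→[0, 1, 2, 3]}
  3. create(c)  ⇒  FFFFF.........  {b→[0, 1, 2, 3]; c→[4]}
  4. append(c, 2)  ⇒  FFFFFFF.......  {b→[0, 1, 2, 3]; c→[4, 5, 6]}
  5. create(a)  ⇒  FFFFFFFF......  {a→[7]; b→[0, 1, 2, 3]; c→[4, 5, 6]}
  6. append(c, 2)  ⇒  FFFFFFFFFF....  {a→[7]; b→[0, 1, 2, 3]; c→[4, 5, 6, 8, 9]}
  7. append(c, 3)  ⇒  FFFFFFFFFFFFF.  {a→[7]; b→[0, 1, 2, 3]; c→[4, 5, 6, 8, 9, 10, 11, 12]}
  8. append(a, 1)  ⇒  FFFFFFFFFFFFFF  {a→[7, 13]; b→[0, 1, 2, 3]; c→[4, 5, 6, 8, 9, 10, 11, 12]}
  9. unlink(b)  ⇒  ....FFFFFFFFFF  {a→[7, 13]; c→[4, 5, 6, 8, 9, 10, 11, 12]}
  10. create(b)  ⇒  F...FFFFFFFFFF  {a→[7, 13]; b→[0]; c→[4, 5, 6, 8, 9, 10, 11, 12]}
  11. unlink(b)  ⇒  ....FFFFFFFFFF  {a→[7, 13]; c→[4, 5, 6, 8, 9, 10, 11, 12]}
  12. append(a, 2)  ⇒  FF..FFFFFFFFFF  {a→[7, 13, 0, 1]; c→[4, 5, 6, 8, 9, 10, 11, 12]}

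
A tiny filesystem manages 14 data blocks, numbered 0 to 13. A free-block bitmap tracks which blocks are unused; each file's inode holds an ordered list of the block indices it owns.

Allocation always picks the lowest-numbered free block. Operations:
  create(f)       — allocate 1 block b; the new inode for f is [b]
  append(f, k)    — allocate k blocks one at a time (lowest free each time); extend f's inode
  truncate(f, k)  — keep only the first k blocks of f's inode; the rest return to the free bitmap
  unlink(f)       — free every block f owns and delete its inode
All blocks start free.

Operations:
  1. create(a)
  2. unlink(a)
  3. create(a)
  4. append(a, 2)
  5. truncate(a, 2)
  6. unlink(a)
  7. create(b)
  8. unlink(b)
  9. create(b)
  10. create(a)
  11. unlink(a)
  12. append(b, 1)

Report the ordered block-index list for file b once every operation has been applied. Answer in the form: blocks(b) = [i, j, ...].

blocks(b) = [0, 1]

[1] create(a) — a=0 (map F.............)
[2] unlink(a) —  (map ..............)
[3] create(a) — a=0 (map F.............)
[4] append(a, 2) — a=0,1,2 (map FFF...........)
[5] truncate(a, 2) — a=0,1 (map FF............)
[6] unlink(a) —  (map ..............)
[7] create(b) — b=0 (map F.............)
[8] unlink(b) —  (map ..............)
[9] create(b) — b=0 (map F.............)
[10] create(a) — a=1 b=0 (map FF............)
[11] unlink(a) — b=0 (map F.............)
[12] append(b, 1) — b=0,1 (map FF............)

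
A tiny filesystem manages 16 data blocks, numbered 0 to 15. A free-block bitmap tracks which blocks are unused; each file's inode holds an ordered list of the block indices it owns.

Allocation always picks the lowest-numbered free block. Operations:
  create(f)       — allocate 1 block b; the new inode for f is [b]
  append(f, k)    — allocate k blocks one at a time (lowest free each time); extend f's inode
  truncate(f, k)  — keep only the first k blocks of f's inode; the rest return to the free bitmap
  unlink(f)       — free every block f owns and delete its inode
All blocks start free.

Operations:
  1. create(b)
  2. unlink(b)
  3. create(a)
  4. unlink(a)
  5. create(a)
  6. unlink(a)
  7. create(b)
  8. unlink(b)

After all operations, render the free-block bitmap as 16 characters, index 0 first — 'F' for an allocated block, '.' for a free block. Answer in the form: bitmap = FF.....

[1] create(b) — b=0 (map F...............)
[2] unlink(b) —  (map ................)
[3] create(a) — a=0 (map F...............)
[4] unlink(a) —  (map ................)
[5] create(a) — a=0 (map F...............)
[6] unlink(a) —  (map ................)
[7] create(b) — b=0 (map F...............)
[8] unlink(b) —  (map ................)

bitmap = ................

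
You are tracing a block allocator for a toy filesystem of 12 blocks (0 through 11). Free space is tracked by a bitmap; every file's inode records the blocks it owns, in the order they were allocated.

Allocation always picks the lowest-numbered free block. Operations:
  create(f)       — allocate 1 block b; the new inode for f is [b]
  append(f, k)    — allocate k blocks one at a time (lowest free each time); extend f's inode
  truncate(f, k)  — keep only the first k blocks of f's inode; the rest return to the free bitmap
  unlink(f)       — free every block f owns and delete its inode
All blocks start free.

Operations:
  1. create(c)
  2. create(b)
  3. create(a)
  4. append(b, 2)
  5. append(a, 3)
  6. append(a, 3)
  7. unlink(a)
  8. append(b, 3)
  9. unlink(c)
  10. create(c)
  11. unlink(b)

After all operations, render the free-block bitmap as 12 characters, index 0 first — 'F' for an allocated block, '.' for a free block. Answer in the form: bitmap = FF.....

bitmap = F...........

after create(c) → c:[0]  free=[F...........]
after create(b) → b:[1], c:[0]  free=[FF..........]
after create(a) → a:[2], b:[1], c:[0]  free=[FFF.........]
after append(b, 2) → a:[2], b:[1, 3, 4], c:[0]  free=[FFFFF.......]
after append(a, 3) → a:[2, 5, 6, 7], b:[1, 3, 4], c:[0]  free=[FFFFFFFF....]
after append(a, 3) → a:[2, 5, 6, 7, 8, 9, 10], b:[1, 3, 4], c:[0]  free=[FFFFFFFFFFF.]
after unlink(a) → b:[1, 3, 4], c:[0]  free=[FF.FF.......]
after append(b, 3) → b:[1, 3, 4, 2, 5, 6], c:[0]  free=[FFFFFFF.....]
after unlink(c) → b:[1, 3, 4, 2, 5, 6]  free=[.FFFFFF.....]
after create(c) → b:[1, 3, 4, 2, 5, 6], c:[0]  free=[FFFFFFF.....]
after unlink(b) → c:[0]  free=[F...........]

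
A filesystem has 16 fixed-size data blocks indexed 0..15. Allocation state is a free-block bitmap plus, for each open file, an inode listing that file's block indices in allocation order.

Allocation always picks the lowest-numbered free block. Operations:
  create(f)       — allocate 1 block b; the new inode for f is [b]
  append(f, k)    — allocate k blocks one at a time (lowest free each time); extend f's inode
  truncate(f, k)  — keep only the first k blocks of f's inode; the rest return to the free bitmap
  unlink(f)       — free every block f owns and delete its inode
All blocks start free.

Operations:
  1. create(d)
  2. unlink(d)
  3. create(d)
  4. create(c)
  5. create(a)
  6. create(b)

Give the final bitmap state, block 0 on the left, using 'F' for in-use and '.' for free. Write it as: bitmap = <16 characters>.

bitmap = FFFF............

[1] create(d) — d=0 (map F...............)
[2] unlink(d) —  (map ................)
[3] create(d) — d=0 (map F...............)
[4] create(c) — c=1 d=0 (map FF..............)
[5] create(a) — a=2 c=1 d=0 (map FFF.............)
[6] create(b) — a=2 b=3 c=1 d=0 (map FFFF............)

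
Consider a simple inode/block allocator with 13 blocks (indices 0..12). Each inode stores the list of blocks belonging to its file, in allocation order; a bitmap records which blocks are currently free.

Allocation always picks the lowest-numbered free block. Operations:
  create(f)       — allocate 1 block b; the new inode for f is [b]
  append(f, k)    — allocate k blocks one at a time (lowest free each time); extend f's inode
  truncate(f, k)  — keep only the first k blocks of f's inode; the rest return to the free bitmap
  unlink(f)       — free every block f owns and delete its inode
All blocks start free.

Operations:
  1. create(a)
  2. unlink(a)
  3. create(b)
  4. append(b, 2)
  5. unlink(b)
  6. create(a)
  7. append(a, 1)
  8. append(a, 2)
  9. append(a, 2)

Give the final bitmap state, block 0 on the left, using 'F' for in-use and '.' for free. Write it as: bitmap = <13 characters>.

after create(a) → a:[0]  free=[F............]
after unlink(a) →   free=[.............]
after create(b) → b:[0]  free=[F............]
after append(b, 2) → b:[0, 1, 2]  free=[FFF..........]
after unlink(b) →   free=[.............]
after create(a) → a:[0]  free=[F............]
after append(a, 1) → a:[0, 1]  free=[FF...........]
after append(a, 2) → a:[0, 1, 2, 3]  free=[FFFF.........]
after append(a, 2) → a:[0, 1, 2, 3, 4, 5]  free=[FFFFFF.......]

bitmap = FFFFFF.......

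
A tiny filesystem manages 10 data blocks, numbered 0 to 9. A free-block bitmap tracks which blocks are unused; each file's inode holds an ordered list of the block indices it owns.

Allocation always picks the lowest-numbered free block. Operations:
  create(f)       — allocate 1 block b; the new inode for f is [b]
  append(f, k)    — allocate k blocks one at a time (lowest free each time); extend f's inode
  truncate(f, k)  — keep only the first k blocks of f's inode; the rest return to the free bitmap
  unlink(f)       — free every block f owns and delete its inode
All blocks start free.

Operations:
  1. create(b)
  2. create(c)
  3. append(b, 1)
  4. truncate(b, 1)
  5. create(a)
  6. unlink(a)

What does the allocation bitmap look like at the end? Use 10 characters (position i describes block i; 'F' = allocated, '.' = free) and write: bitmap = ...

[1] create(b) — b=0 (map F.........)
[2] create(c) — b=0 c=1 (map FF........)
[3] append(b, 1) — b=0,2 c=1 (map FFF.......)
[4] truncate(b, 1) — b=0 c=1 (map FF........)
[5] create(a) — a=2 b=0 c=1 (map FFF.......)
[6] unlink(a) — b=0 c=1 (map FF........)

bitmap = FF........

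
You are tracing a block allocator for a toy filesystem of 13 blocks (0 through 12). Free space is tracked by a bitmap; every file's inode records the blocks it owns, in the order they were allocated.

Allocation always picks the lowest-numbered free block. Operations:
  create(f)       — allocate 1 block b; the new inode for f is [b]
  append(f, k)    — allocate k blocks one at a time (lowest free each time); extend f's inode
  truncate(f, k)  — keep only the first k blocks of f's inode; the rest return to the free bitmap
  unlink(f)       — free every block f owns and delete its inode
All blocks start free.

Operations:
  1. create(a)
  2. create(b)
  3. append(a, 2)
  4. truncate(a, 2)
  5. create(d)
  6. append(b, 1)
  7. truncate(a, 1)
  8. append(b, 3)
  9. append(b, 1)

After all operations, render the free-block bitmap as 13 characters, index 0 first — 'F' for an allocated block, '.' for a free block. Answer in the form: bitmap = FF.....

[1] create(a) — a=0 (map F............)
[2] create(b) — a=0 b=1 (map FF...........)
[3] append(a, 2) — a=0,2,3 b=1 (map FFFF.........)
[4] truncate(a, 2) — a=0,2 b=1 (map FFF..........)
[5] create(d) — a=0,2 b=1 d=3 (map FFFF.........)
[6] append(b, 1) — a=0,2 b=1,4 d=3 (map FFFFF........)
[7] truncate(a, 1) — a=0 b=1,4 d=3 (map FF.FF........)
[8] append(b, 3) — a=0 b=1,4,2,5,6 d=3 (map FFFFFFF......)
[9] append(b, 1) — a=0 b=1,4,2,5,6,7 d=3 (map FFFFFFFF.....)

bitmap = FFFFFFFF.....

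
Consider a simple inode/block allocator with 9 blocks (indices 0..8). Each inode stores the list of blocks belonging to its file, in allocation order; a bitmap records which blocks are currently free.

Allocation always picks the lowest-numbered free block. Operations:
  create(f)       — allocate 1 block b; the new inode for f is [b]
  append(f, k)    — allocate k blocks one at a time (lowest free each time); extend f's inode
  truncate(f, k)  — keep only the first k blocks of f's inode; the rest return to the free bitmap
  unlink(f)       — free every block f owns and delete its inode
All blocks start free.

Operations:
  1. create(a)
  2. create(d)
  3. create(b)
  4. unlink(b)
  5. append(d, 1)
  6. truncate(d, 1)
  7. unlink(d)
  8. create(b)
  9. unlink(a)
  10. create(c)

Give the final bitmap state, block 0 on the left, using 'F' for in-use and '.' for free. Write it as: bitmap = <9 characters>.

create(a): bitmap=F........ | a=[0]
create(d): bitmap=FF....... | a=[0] d=[1]
create(b): bitmap=FFF...... | a=[0] b=[2] d=[1]
unlink(b): bitmap=FF....... | a=[0] d=[1]
append(d, 1): bitmap=FFF...... | a=[0] d=[1, 2]
truncate(d, 1): bitmap=FF....... | a=[0] d=[1]
unlink(d): bitmap=F........ | a=[0]
create(b): bitmap=FF....... | a=[0] b=[1]
unlink(a): bitmap=.F....... | b=[1]
create(c): bitmap=FF....... | b=[1] c=[0]

bitmap = FF.......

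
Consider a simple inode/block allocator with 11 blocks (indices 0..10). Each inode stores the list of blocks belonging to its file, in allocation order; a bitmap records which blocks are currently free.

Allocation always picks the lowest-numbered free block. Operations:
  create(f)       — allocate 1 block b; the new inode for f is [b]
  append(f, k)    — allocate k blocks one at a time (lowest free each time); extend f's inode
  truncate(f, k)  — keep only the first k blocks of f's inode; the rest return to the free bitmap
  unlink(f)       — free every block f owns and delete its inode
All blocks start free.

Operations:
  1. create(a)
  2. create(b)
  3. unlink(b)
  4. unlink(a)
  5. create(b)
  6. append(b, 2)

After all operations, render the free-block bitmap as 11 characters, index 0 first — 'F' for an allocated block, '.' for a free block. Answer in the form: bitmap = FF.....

bitmap = FFF........

[1] create(a) — a=0 (map F..........)
[2] create(b) — a=0 b=1 (map FF.........)
[3] unlink(b) — a=0 (map F..........)
[4] unlink(a) —  (map ...........)
[5] create(b) — b=0 (map F..........)
[6] append(b, 2) — b=0,1,2 (map FFF........)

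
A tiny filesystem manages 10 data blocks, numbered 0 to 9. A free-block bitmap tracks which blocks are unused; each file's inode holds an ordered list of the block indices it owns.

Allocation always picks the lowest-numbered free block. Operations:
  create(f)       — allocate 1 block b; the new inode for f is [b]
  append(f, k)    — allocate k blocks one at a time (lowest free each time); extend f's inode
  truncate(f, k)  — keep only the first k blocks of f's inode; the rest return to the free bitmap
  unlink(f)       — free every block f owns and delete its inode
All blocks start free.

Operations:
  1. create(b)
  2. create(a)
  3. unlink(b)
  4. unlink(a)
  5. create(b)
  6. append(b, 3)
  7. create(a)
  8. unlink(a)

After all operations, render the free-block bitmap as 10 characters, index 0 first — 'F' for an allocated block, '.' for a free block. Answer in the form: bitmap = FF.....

  1. create(b)  ⇒  F.........  {b→[0]}
  2. create(a)  ⇒  FF........  {a→[1]; b→[0]}
  3. unlink(b)  ⇒  .F........  {a→[1]}
  4. unlink(a)  ⇒  ..........  {}
  5. create(b)  ⇒  F.........  {b→[0]}
  6. append(b, 3)  ⇒  FFFF......  {b→[0, 1, 2, 3]}
  7. create(a)  ⇒  FFFFF.....  {a→[4]; b→[0, 1, 2, 3]}
  8. unlink(a)  ⇒  FFFF......  {b→[0, 1, 2, 3]}

bitmap = FFFF......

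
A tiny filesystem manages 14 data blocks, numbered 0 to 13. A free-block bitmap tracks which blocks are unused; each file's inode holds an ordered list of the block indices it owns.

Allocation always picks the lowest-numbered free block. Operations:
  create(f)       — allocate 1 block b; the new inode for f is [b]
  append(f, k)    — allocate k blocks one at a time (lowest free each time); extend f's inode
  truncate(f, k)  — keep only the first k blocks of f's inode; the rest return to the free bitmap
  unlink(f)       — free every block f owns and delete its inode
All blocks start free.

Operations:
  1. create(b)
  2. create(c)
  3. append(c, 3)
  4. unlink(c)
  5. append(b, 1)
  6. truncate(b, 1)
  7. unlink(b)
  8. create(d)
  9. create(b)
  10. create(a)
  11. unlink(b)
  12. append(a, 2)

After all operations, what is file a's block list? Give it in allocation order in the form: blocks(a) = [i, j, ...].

blocks(a) = [2, 1, 3]

  1. create(b)  ⇒  F.............  {b→[0]}
  2. create(c)  ⇒  FF............  {b→[0]; c→[1]}
  3. append(c, 3)  ⇒  FFFFF.........  {b→[0]; c→[1, 2, 3, 4]}
  4. unlink(c)  ⇒  F.............  {b→[0]}
  5. append(b, 1)  ⇒  FF............  {b→[0, 1]}
  6. truncate(b, 1)  ⇒  F.............  {b→[0]}
  7. unlink(b)  ⇒  ..............  {}
  8. create(d)  ⇒  F.............  {d→[0]}
  9. create(b)  ⇒  FF............  {b→[1]; d→[0]}
  10. create(a)  ⇒  FFF...........  {a→[2]; b→[1]; d→[0]}
  11. unlink(b)  ⇒  F.F...........  {a→[2]; d→[0]}
  12. append(a, 2)  ⇒  FFFF..........  {a→[2, 1, 3]; d→[0]}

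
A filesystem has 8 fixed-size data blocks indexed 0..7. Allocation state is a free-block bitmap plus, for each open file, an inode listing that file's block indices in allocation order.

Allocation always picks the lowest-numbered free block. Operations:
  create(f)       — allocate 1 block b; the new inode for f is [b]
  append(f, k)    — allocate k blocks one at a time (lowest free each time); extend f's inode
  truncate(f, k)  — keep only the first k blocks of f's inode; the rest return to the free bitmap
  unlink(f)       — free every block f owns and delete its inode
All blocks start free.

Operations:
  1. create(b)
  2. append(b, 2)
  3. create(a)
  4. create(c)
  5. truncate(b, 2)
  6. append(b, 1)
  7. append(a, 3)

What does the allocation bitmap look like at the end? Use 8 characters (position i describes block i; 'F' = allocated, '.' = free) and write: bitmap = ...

bitmap = FFFFFFFF

  1. create(b)  ⇒  F.......  {b→[0]}
  2. append(b, 2)  ⇒  FFF.....  {b→[0, 1, 2]}
  3. create(a)  ⇒  FFFF....  {a→[3]; b→[0, 1, 2]}
  4. create(c)  ⇒  FFFFF...  {a→[3]; b→[0, 1, 2]; c→[4]}
  5. truncate(b, 2)  ⇒  FF.FF...  {a→[3]; b→[0, 1]; c→[4]}
  6. append(b, 1)  ⇒  FFFFF...  {a→[3]; b→[0, 1, 2]; c→[4]}
  7. append(a, 3)  ⇒  FFFFFFFF  {a→[3, 5, 6, 7]; b→[0, 1, 2]; c→[4]}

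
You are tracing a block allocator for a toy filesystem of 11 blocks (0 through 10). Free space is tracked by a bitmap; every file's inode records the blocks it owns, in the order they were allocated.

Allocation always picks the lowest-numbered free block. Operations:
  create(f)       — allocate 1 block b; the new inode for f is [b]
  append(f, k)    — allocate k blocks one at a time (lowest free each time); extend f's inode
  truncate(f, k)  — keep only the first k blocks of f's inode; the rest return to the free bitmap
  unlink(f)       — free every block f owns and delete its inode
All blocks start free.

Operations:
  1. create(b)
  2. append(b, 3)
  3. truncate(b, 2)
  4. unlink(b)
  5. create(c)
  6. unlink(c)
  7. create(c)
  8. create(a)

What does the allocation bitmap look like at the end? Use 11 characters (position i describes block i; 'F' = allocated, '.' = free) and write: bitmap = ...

after create(b) → b:[0]  free=[F..........]
after append(b, 3) → b:[0, 1, 2, 3]  free=[FFFF.......]
after truncate(b, 2) → b:[0, 1]  free=[FF.........]
after unlink(b) →   free=[...........]
after create(c) → c:[0]  free=[F..........]
after unlink(c) →   free=[...........]
after create(c) → c:[0]  free=[F..........]
after create(a) → a:[1], c:[0]  free=[FF.........]

bitmap = FF.........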